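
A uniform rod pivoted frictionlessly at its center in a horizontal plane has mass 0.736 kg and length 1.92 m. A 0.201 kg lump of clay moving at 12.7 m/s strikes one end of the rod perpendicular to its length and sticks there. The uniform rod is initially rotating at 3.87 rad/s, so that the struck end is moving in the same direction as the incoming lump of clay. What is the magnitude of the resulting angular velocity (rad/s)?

|ω_f| ≈ 8.08 rad/s

About the pivot the impulsive forces during the collision are internal, so angular momentum about that axis is conserved.
I_p = (1/12)(0.736)(1.92)² = 0.2261 kg·m². Taking the sense of the lump of clay's angular momentum as positive, L_{lump} = m v R = (0.201)(12.7)(1.92/2) = 2.451 kg·m²/s.
L_i = +I_p ω_p + m v R = +(0.2261)(3.87) + 2.451 = 3.326 kg·m²/s.
After sticking, I_f = I_p + m R² = 0.2261 + (0.201)(1.92/2)² = 0.4113 kg·m².
ω_f = L_i / I_f = 3.326 / 0.4113 = 8.085 rad/s.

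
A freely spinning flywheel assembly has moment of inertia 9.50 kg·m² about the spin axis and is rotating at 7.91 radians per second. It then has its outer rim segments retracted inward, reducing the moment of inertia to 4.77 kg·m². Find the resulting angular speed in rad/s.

No external torque acts about the spin axis, so angular momentum is conserved.
ω₂ = I₁ω₁ / I₂ = (9.500)(7.91 rad/s) / (4.770) = 15.75 rad/s.

ω₂ ≈ 15.8 rad/s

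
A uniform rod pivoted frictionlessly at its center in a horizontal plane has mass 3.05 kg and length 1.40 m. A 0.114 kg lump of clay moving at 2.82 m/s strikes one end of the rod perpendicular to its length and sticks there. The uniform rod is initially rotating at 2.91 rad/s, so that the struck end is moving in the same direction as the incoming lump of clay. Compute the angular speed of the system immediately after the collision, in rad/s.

|ω_f| ≈ 3.02 rad/s

The axle reaction passes through the pivot and exerts no torque about it; angular momentum about the pivot is conserved through the impact.
I_p = (1/12)(3.05)(1.40)² = 0.4982 kg·m². Taking the sense of the lump of clay's angular momentum as positive, L_{lump} = m v R = (0.114)(2.82)(1.40/2) = 0.2250 kg·m²/s.
L_i = +I_p ω_p + m v R = +(0.4982)(2.91) + 0.2250 = 1.675 kg·m²/s.
After sticking, I_f = I_p + m R² = 0.4982 + (0.114)(1.40/2)² = 0.5540 kg·m².
ω_f = L_i / I_f = 1.675 / 0.5540 = 3.023 rad/s.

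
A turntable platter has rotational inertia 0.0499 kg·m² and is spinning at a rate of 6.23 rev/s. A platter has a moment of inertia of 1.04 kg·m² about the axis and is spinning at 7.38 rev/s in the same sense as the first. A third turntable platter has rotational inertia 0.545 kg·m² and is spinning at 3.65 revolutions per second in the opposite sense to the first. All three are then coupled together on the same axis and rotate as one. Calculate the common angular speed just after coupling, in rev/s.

The coupling torques are internal; angular momentum about the shared axis is conserved.
Taking A's sense as positive: L = (0.04990)(6.23) + (1.040)(7.38) − (0.5450)(3.65) = 5.997 kg·m²·rev/s.
Combined I = 0.04990 + 1.040 + 0.5450 = 1.635 kg·m².
ω_f = L / I = 5.997 / 1.635 = 3.668 rev/s.

|ω_f| ≈ 3.67 rev/s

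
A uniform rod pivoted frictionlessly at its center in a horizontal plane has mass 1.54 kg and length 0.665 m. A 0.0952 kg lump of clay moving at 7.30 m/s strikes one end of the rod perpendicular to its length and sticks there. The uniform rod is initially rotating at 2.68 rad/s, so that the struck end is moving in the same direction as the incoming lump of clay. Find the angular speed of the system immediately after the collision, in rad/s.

|ω_f| ≈ 5.70 rad/s

About the pivot the impulsive forces during the collision are internal, so angular momentum about that axis is conserved.
I_p = (1/12)(1.54)(0.665)² = 0.05675 kg·m². Taking the sense of the lump of clay's angular momentum as positive, L_{lump} = m v R = (0.0952)(7.30)(0.665/2) = 0.2311 kg·m²/s.
L_i = +I_p ω_p + m v R = +(0.05675)(2.68) + 0.2311 = 0.3832 kg·m²/s.
After sticking, I_f = I_p + m R² = 0.05675 + (0.0952)(0.665/2)² = 0.06728 kg·m².
ω_f = L_i / I_f = 0.3832 / 0.06728 = 5.695 rad/s.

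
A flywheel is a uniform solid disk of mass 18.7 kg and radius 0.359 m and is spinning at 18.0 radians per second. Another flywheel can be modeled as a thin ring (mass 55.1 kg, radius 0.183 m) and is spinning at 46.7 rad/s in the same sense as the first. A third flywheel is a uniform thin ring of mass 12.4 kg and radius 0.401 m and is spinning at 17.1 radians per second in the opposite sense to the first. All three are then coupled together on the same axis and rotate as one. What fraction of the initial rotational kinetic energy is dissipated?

No external torque acts about the common axis, so total angular momentum is conserved.
Moments of inertia: I_A = ½(18.7)(0.359)² = 1.205 kg·m²; I_B = (55.1)(0.183)² = 1.845 kg·m²; I_C = (12.4)(0.401)² = 1.994 kg·m².
Taking A's sense as positive: L = (1.205)(18.0) + (1.845)(46.7) − (1.994)(17.1) = 73.77 kg·m²·rad/s.
Combined I = 1.205 + 1.845 + 1.994 = 5.044 kg·m².
ω_f = L / I = 73.77 / 5.044 = 14.62 rad/s.
KE_i = ½ΣIω² = 2499 J; KE_f = ½(5.044)(14.62)² = 539.4 J.
Fraction dissipated = (KE_i − KE_f)/KE_i = 0.7841.

fraction ≈ 0.784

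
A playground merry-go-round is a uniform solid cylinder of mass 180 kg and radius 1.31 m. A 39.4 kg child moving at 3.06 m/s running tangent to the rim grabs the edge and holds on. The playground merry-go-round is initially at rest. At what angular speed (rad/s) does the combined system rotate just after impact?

About the axle the impulsive forces during the collision are internal, so angular momentum about that axis is conserved.
I_p = ½(180)(1.31)² = 154.4 kg·m². Taking the sense of the child's angular momentum as positive, L_{child} = m v R = (39.4)(3.06)(1.31) = 157.9 kg·m²/s.
L_i = 0 + 157.9 = 157.9 kg·m²/s.
After sticking, I_f = I_p + m R² = 154.4 + (39.4)(1.31)² = 222.1 kg·m².
ω_f = L_i / I_f = 157.9 / 222.1 = 0.7112 rad/s.

|ω_f| ≈ 0.711 rad/s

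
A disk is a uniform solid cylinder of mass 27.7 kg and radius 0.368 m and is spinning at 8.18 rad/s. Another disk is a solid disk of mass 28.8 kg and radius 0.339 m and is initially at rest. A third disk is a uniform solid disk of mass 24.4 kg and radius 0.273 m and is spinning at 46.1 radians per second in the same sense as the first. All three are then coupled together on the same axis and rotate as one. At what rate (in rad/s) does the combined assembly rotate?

|ω_f| ≈ 12.9 rad/s

The coupling torques are internal; angular momentum about the shared axis is conserved.
Moments of inertia: I_A = ½(27.7)(0.368)² = 1.876 kg·m²; I_B = ½(28.8)(0.339)² = 1.655 kg·m²; I_C = ½(24.4)(0.273)² = 0.9093 kg·m².
Taking A's sense as positive: L = (1.876)(8.18) + (0.9093)(46.1) = 57.26 kg·m²·rad/s.
Combined I = 1.876 + 1.655 + 0.9093 = 4.440 kg·m².
ω_f = L / I = 57.26 / 4.440 = 12.90 rad/s.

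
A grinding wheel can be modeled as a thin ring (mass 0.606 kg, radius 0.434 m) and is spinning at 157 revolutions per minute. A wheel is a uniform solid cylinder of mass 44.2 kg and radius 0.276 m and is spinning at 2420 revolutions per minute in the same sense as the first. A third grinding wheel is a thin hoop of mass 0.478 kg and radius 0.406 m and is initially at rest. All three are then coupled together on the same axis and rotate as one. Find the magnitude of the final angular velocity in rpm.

|ω_f| ≈ 2180 rpm

The coupling torques are internal; angular momentum about the shared axis is conserved.
Moments of inertia: I_A = (0.606)(0.434)² = 0.1141 kg·m²; I_B = ½(44.2)(0.276)² = 1.683 kg·m²; I_C = (0.478)(0.406)² = 0.07879 kg·m².
Taking A's sense as positive: L = (0.1141)(157) + (1.683)(2420) = 4092 kg·m²·rpm.
Combined I = 0.1141 + 1.683 + 0.07879 = 1.876 kg·m².
ω_f = L / I = 4092 / 1.876 = 2181 rpm.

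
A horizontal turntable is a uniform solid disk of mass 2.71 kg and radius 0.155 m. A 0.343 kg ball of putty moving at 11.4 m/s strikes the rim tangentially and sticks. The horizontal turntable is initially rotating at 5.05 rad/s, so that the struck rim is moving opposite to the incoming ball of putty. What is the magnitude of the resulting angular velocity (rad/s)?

About the axle the impulsive forces during the collision are internal, so angular momentum about that axis is conserved.
I_p = ½(2.71)(0.155)² = 0.03255 kg·m². Taking the sense of the ball of putty's angular momentum as positive, L_{ball} = m v R = (0.343)(11.4)(0.155) = 0.6061 kg·m²/s.
L_i = −I_p ω_p + m v R = −(0.03255)(5.05) + 0.6061 = 0.4417 kg·m²/s.
After sticking, I_f = I_p + m R² = 0.03255 + (0.343)(0.155)² = 0.04079 kg·m².
ω_f = L_i / I_f = 0.4417 / 0.04079 = 10.83 rad/s.

|ω_f| ≈ 10.8 rad/s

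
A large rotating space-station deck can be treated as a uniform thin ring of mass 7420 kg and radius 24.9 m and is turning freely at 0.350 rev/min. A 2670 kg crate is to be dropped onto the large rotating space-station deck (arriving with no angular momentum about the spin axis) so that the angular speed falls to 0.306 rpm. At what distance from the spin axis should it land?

r ≈ 15.7 m

No external torque acts about the spin axis; L_before = L_after.
I_p = (7420)(24.9)² = 4.600e+06 kg·m².
I_p ω_i = (I_p + m r²) ω_f ⇒ m r² = I_p(ω_i/ω_f − 1) = 4.600e+06(0.350/0.306 − 1) = 6.615e+05 kg·m².
r = √(6.615e+05/2670) = 15.74 m.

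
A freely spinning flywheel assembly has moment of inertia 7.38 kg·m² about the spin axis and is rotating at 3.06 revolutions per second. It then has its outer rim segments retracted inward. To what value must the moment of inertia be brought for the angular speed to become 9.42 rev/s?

Angular momentum about the spin axis is conserved since the torque about it is zero.
I₂ = I₁ω₁ / ω₂ = (7.38)(3.06) / (9.42) = 2.397 kg·m².

I₂ ≈ 2.40 kg·m²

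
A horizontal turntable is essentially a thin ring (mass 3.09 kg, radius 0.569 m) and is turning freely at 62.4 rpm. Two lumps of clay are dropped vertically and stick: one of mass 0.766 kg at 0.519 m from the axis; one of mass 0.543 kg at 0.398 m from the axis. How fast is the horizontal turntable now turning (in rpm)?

ω_f ≈ 48.3 rpm

No external torque acts about the axis; L_before = L_after.
I_p = (3.09)(0.569)² = 1.000 kg·m².
Added inertia Σmr² = (0.766)(0.519)² + (0.543)(0.398)² = 0.2923 kg·m²; I_f = 1.000 + 0.2923 = 1.293 kg·m².
ω_f = I_p ω_i / I_f = (1.000)(62.4) / 1.293 = 48.29 rpm.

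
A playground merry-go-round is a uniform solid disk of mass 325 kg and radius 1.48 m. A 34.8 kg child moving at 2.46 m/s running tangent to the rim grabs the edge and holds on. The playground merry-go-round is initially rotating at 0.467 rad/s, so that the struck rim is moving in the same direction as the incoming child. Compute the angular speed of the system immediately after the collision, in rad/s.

|ω_f| ≈ 0.678 rad/s

The axle reaction passes through the axle and exerts no torque about it; angular momentum about the axle is conserved through the impact.
I_p = ½(325)(1.48)² = 355.9 kg·m². Taking the sense of the child's angular momentum as positive, L_{child} = m v R = (34.8)(2.46)(1.48) = 126.7 kg·m²/s.
L_i = +I_p ω_p + m v R = +(355.9)(0.467) + 126.7 = 292.9 kg·m²/s.
After sticking, I_f = I_p + m R² = 355.9 + (34.8)(1.48)² = 432.2 kg·m².
ω_f = L_i / I_f = 292.9 / 432.2 = 0.6778 rad/s.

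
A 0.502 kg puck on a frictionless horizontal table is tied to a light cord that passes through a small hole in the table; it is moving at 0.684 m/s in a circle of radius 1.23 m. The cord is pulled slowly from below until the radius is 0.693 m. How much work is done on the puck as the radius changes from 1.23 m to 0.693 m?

The only horizontal force on the mass is along the cord (radial), so it exerts no torque about the hole and angular momentum m v r is conserved.
v₂ = v₁ r₁ / r₂ = (0.684)(1.23) / (0.693) = 1.214 m/s.
W = ΔKE = ½m(v₂² − v₁²) = 0.2525 J.

W ≈ 0.253 J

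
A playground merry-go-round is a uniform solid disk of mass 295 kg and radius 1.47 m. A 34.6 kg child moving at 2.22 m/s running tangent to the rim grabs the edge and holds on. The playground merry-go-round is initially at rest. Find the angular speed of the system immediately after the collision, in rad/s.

|ω_f| ≈ 0.287 rad/s

The axle reaction passes through the axle and exerts no torque about it; angular momentum about the axle is conserved through the impact.
I_p = ½(295)(1.47)² = 318.7 kg·m². Taking the sense of the child's angular momentum as positive, L_{child} = m v R = (34.6)(2.22)(1.47) = 112.9 kg·m²/s.
L_i = 0 + 112.9 = 112.9 kg·m²/s.
After sticking, I_f = I_p + m R² = 318.7 + (34.6)(1.47)² = 393.5 kg·m².
ω_f = L_i / I_f = 112.9 / 393.5 = 0.2869 rad/s.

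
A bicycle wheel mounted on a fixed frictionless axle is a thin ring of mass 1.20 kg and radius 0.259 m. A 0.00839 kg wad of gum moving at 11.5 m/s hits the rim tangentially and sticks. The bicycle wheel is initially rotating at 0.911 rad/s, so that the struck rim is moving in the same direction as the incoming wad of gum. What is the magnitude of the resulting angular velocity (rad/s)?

|ω_f| ≈ 1.21 rad/s

About the axle the impulsive forces during the collision are internal, so angular momentum about that axis is conserved.
I_p = (1.20)(0.259)² = 0.08050 kg·m². Taking the sense of the wad of gum's angular momentum as positive, L_{wad} = m v R = (0.00839)(11.5)(0.259) = 0.02499 kg·m²/s.
L_i = +I_p ω_p + m v R = +(0.08050)(0.911) + 0.02499 = 0.09832 kg·m²/s.
After sticking, I_f = I_p + m R² = 0.08050 + (0.00839)(0.259)² = 0.08106 kg·m².
ω_f = L_i / I_f = 0.09832 / 0.08106 = 1.213 rad/s.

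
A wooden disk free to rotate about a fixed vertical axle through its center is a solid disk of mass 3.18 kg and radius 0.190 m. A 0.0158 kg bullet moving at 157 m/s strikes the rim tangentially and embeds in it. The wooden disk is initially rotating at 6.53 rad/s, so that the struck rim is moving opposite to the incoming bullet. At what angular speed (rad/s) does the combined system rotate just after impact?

The axle reaction passes through the axle and exerts no torque about it; angular momentum about the axle is conserved through the impact.
I_p = ½(3.18)(0.190)² = 0.05740 kg·m². Taking the sense of the bullet's angular momentum as positive, L_{bullet} = m v R = (0.0158)(157)(0.190) = 0.4713 kg·m²/s.
L_i = −I_p ω_p + m v R = −(0.05740)(6.53) + 0.4713 = 0.09650 kg·m²/s.
After sticking, I_f = I_p + m R² = 0.05740 + (0.0158)(0.190)² = 0.05797 kg·m².
ω_f = L_i / I_f = 0.09650 / 0.05797 = 1.665 rad/s.

|ω_f| ≈ 1.66 rad/s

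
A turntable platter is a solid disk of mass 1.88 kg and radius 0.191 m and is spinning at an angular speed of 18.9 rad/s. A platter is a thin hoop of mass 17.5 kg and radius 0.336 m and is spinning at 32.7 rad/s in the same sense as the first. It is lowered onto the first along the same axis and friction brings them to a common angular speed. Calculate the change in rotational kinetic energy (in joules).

ΔKE ≈ -3.21 J

No external torque acts about the common axis, so total angular momentum is conserved.
Moments of inertia: I_A = ½(1.88)(0.191)² = 0.03429 kg·m²; I_B = (17.5)(0.336)² = 1.976 kg·m².
Taking A's sense as positive: L = (0.03429)(18.9) + (1.976)(32.7) = 65.25 kg·m²·rad/s.
Combined I = 0.03429 + 1.976 = 2.010 kg·m².
ω_f = L / I = 65.25 / 2.010 = 32.46 rad/s.
KE_i = ½ΣIω² = 1062 J; KE_f = ½(2.010)(32.46)² = 1059 J.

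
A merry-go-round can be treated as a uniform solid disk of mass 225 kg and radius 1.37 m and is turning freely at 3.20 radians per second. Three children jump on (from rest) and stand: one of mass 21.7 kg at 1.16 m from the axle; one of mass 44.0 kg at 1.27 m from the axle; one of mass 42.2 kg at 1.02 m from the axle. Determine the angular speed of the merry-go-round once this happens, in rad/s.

The added mass arrives with no angular momentum about the axle, and any external torque about the axle is negligible, so the system's angular momentum is conserved.
I_p = ½(225)(1.37)² = 211.2 kg·m².
Added inertia Σmr² = (21.7)(1.16)² + (44.0)(1.27)² + (42.2)(1.02)² = 144.1 kg·m²; I_f = 211.2 + 144.1 = 355.2 kg·m².
ω_f = I_p ω_i / I_f = (211.2)(3.20) / 355.2 = 1.902 rad/s.

ω_f ≈ 1.90 rad/s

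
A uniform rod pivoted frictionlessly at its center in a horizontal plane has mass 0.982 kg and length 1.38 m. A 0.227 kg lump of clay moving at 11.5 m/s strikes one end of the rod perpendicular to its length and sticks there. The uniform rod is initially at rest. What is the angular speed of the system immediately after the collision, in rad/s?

|ω_f| ≈ 6.83 rad/s

About the pivot the impulsive forces during the collision are internal, so angular momentum about that axis is conserved.
I_p = (1/12)(0.982)(1.38)² = 0.1558 kg·m². Taking the sense of the lump of clay's angular momentum as positive, L_{lump} = m v R = (0.227)(11.5)(1.38/2) = 1.801 kg·m²/s.
L_i = 0 + 1.801 = 1.801 kg·m²/s.
After sticking, I_f = I_p + m R² = 0.1558 + (0.227)(1.38/2)² = 0.2639 kg·m².
ω_f = L_i / I_f = 1.801 / 0.2639 = 6.825 rad/s.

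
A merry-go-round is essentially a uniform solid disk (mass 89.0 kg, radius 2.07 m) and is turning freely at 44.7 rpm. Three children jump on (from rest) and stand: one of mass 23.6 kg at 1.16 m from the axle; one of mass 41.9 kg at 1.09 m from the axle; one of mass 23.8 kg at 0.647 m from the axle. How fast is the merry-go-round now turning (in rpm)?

ω_f ≈ 30.2 rpm

The added mass arrives with no angular momentum about the axle, and any external torque about the axle is negligible, so the system's angular momentum is conserved.
I_p = ½(89.0)(2.07)² = 190.7 kg·m².
Added inertia Σmr² = (23.6)(1.16)² + (41.9)(1.09)² + (23.8)(0.647)² = 91.50 kg·m²; I_f = 190.7 + 91.50 = 282.2 kg·m².
ω_f = I_p ω_i / I_f = (190.7)(44.7) / 282.2 = 30.21 rpm.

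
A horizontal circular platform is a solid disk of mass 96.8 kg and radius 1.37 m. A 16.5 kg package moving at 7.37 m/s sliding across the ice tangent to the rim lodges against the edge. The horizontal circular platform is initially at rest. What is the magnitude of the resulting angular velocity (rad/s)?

|ω_f| ≈ 1.37 rad/s

The axle reaction passes through the central axle and exerts no torque about it; angular momentum about the central axle is conserved through the impact.
I_p = ½(96.8)(1.37)² = 90.84 kg·m². Taking the sense of the package's angular momentum as positive, L_{package} = m v R = (16.5)(7.37)(1.37) = 166.6 kg·m²/s.
L_i = 0 + 166.6 = 166.6 kg·m²/s.
After sticking, I_f = I_p + m R² = 90.84 + (16.5)(1.37)² = 121.8 kg·m².
ω_f = L_i / I_f = 166.6 / 121.8 = 1.368 rad/s.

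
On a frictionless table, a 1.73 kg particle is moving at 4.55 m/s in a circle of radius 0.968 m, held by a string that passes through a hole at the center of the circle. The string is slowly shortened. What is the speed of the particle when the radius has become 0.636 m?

v₂ ≈ 6.93 m/s

Central (radial) force ⇒ zero torque about the center ⇒ m v r is constant.
v₂ = v₁ r₁ / r₂ = (4.55)(0.968) / (0.636) = 6.925 m/s.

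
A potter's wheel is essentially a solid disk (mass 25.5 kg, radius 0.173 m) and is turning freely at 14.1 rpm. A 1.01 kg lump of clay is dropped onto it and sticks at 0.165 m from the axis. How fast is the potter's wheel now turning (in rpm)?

ω_f ≈ 13.2 rpm

No external torque acts about the axis; L_before = L_after.
I_p = ½(25.5)(0.173)² = 0.3816 kg·m².
Added inertia Σmr² = (1.01)(0.165)² = 0.02750 kg·m²; I_f = 0.3816 + 0.02750 = 0.4091 kg·m².
ω_f = I_p ω_i / I_f = (0.3816)(14.1) / 0.4091 = 13.15 rpm.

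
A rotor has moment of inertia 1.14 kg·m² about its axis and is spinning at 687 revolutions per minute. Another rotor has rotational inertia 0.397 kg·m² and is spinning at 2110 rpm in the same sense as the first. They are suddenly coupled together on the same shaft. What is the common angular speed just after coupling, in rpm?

|ω_f| ≈ 1050 rpm

No external torque acts about the common axis, so total angular momentum is conserved.
Taking A's sense as positive: L = (1.140)(687) + (0.3970)(2110) = 1621 kg·m²·rpm.
Combined I = 1.140 + 0.3970 = 1.537 kg·m².
ω_f = L / I = 1621 / 1.537 = 1055 rpm.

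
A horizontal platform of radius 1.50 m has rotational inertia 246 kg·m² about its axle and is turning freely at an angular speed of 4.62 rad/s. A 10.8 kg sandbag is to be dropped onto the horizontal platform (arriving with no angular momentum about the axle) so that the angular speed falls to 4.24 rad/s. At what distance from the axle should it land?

r ≈ 1.43 m

The added mass arrives with no angular momentum about the axle, and any external torque about the axle is negligible, so the system's angular momentum is conserved.
I_p ω_i = (I_p + m r²) ω_f ⇒ m r² = I_p(ω_i/ω_f − 1) = 246.0(4.62/4.24 − 1) = 22.05 kg·m².
r = √(22.05/10.8) = 1.429 m.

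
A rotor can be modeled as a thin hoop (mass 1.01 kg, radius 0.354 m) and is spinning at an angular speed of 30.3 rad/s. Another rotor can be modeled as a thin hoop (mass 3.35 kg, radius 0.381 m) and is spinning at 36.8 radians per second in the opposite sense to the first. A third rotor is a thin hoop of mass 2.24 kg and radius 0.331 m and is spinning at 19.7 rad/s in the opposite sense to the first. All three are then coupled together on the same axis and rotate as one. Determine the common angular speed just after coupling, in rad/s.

|ω_f| ≈ 22.0 rad/s

The coupling torques are internal; angular momentum about the shared axis is conserved.
Moments of inertia: I_A = (1.01)(0.354)² = 0.1266 kg·m²; I_B = (3.35)(0.381)² = 0.4863 kg·m²; I_C = (2.24)(0.331)² = 0.2454 kg·m².
Taking A's sense as positive: L = (0.1266)(30.3) − (0.4863)(36.8) − (0.2454)(19.7) = -18.90 kg·m²·rad/s.
Combined I = 0.1266 + 0.4863 + 0.2454 = 0.8583 kg·m².
ω_f = L / I = -18.90 / 0.8583 = -22.02 rad/s.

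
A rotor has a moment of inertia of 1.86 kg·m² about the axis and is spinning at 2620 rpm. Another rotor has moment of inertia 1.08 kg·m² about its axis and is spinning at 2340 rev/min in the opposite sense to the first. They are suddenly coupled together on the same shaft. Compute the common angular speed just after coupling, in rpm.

|ω_f| ≈ 798 rpm

The coupling torques are internal; angular momentum about the shared axis is conserved.
Taking A's sense as positive: L = (1.860)(2620) − (1.080)(2340) = 2346 kg·m²·rpm.
Combined I = 1.860 + 1.080 = 2.940 kg·m².
ω_f = L / I = 2346 / 2.940 = 798.0 rpm.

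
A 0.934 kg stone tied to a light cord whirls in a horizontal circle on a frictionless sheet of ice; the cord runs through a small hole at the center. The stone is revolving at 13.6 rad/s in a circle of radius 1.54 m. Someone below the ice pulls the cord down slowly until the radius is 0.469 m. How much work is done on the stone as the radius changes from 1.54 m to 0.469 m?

The constraining force is radial, so m r² ω about the center is conserved.
ω₂ = ω₁ (r₁/r₂)² = (13.6)(1.54/0.469)² = 146.6 rad/s.
W = ΔKE = ½m(v₂² − v₁²) = 2004 J.

W ≈ 2000 J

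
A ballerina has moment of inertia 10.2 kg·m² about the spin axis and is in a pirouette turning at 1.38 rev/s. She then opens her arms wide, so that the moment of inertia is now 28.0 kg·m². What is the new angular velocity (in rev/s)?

ω₂ ≈ 0.503 rev/s

No external torque acts about the spin axis, so angular momentum is conserved.
ω₂ = I₁ω₁ / I₂ = (10.20)(1.38 rev/s) / (28.00) = 0.5027 rev/s.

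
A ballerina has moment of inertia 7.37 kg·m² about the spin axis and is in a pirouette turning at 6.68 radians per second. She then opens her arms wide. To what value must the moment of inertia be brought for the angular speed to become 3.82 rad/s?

No external torque acts about the spin axis, so angular momentum is conserved.
I₂ = I₁ω₁ / ω₂ = (7.37)(6.68) / (3.82) = 12.89 kg·m².

I₂ ≈ 12.9 kg·m²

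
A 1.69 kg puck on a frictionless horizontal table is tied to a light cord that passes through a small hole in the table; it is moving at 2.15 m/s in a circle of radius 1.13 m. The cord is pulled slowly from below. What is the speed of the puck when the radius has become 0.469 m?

The only horizontal force on the mass is along the cord (radial), so it exerts no torque about the hole and angular momentum m v r is conserved.
v₂ = v₁ r₁ / r₂ = (2.15)(1.13) / (0.469) = 5.180 m/s.

v₂ ≈ 5.18 m/s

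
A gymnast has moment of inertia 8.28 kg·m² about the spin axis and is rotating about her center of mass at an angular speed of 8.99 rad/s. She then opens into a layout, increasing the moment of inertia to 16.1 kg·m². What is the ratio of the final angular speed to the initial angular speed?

ω₂/ω₁ ≈ 0.514

With no external torque about the axis, L is conserved: I₁ω₁ = I₂ω₂.
ω₂/ω₁ = I₁/I₂ = 8.280 / 16.10 = 0.5143.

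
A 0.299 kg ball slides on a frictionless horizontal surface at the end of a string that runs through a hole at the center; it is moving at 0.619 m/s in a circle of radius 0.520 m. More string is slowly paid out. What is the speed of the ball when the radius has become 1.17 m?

v₂ ≈ 0.275 m/s

The only horizontal force on the mass is along the cord (radial), so it exerts no torque about the hole and angular momentum m v r is conserved.
v₂ = v₁ r₁ / r₂ = (0.619)(0.520) / (1.17) = 0.2751 m/s.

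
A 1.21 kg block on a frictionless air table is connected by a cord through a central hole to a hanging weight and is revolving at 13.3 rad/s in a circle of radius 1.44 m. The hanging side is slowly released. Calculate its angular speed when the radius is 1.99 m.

ω₂ ≈ 6.96 rad/s

No torque about the axis ⇒ m r₁² ω₁ = m r₂² ω₂.
ω₂ = ω₁ (r₁/r₂)² = (13.3)(1.44/1.99)² = 6.964 rad/s.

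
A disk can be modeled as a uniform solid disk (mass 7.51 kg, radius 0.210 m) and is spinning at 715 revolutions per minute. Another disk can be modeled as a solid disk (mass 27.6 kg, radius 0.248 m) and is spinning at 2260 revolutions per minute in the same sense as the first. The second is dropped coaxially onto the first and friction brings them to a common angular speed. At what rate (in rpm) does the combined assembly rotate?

|ω_f| ≈ 2010 rpm

No external torque acts about the common axis, so total angular momentum is conserved.
Moments of inertia: I_A = ½(7.51)(0.210)² = 0.1656 kg·m²; I_B = ½(27.6)(0.248)² = 0.8488 kg·m².
Taking A's sense as positive: L = (0.1656)(715) + (0.8488)(2260) = 2037 kg·m²·rpm.
Combined I = 0.1656 + 0.8488 = 1.014 kg·m².
ω_f = L / I = 2037 / 1.014 = 2008 rpm.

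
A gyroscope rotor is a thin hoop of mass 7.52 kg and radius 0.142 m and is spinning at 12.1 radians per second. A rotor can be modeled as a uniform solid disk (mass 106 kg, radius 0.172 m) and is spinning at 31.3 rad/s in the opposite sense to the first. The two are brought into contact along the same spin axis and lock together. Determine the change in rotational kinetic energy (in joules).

ΔKE ≈ -130 J

The coupling torques are internal; angular momentum about the shared axis is conserved.
Moments of inertia: I_A = (7.52)(0.142)² = 0.1516 kg·m²; I_B = ½(106)(0.172)² = 1.568 kg·m².
Taking A's sense as positive: L = (0.1516)(12.1) − (1.568)(31.3) = -47.24 kg·m²·rad/s.
Combined I = 0.1516 + 1.568 = 1.720 kg·m².
ω_f = L / I = -47.24 / 1.720 = -27.47 rad/s.
KE_i = ½ΣIω² = 779.2 J; KE_f = ½(1.720)(27.47)² = 648.9 J.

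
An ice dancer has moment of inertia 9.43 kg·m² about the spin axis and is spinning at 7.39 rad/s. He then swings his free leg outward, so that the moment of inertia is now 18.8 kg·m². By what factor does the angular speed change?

ω₂/ω₁ ≈ 0.502

No external torque acts about the spin axis, so angular momentum is conserved.
ω₂/ω₁ = I₁/I₂ = 9.430 / 18.80 = 0.5016.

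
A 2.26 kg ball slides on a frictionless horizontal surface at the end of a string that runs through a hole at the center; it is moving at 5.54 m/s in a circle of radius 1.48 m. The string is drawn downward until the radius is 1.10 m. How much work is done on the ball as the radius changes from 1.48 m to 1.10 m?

W ≈ 28.1 J

The only horizontal force on the mass is along the cord (radial), so it exerts no torque about the hole and angular momentum m v r is conserved.
v₂ = v₁ r₁ / r₂ = (5.54)(1.48) / (1.10) = 7.454 m/s.
W = ΔKE = ½m(v₂² − v₁²) = 28.10 J.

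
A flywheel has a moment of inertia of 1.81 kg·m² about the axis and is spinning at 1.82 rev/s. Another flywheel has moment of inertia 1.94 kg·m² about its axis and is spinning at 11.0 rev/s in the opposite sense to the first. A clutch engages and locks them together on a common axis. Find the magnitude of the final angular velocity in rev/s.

|ω_f| ≈ 4.81 rev/s

No external torque acts about the common axis, so total angular momentum is conserved.
Taking A's sense as positive: L = (1.810)(1.82) − (1.940)(11.0) = -18.05 kg·m²·rev/s.
Combined I = 1.810 + 1.940 = 3.750 kg·m².
ω_f = L / I = -18.05 / 3.750 = -4.812 rev/s.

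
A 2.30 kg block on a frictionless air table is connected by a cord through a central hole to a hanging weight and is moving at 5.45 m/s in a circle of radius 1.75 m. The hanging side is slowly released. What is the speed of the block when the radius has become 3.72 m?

v₂ ≈ 2.56 m/s

Central (radial) force ⇒ zero torque about the center ⇒ m v r is constant.
v₂ = v₁ r₁ / r₂ = (5.45)(1.75) / (3.72) = 2.564 m/s.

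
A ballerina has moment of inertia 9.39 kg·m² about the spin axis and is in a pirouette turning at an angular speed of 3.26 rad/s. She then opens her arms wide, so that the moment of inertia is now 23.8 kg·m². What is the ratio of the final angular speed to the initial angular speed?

ω₂/ω₁ ≈ 0.395

With no external torque about the axis, L is conserved: I₁ω₁ = I₂ω₂.
ω₂/ω₁ = I₁/I₂ = 9.390 / 23.80 = 0.3945.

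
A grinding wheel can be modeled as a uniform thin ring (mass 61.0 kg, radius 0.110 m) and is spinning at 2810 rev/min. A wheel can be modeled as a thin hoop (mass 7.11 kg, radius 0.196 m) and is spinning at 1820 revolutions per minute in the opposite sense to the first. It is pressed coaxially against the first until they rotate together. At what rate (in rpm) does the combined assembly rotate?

The coupling torques are internal; angular momentum about the shared axis is conserved.
Moments of inertia: I_A = (61.0)(0.110)² = 0.7381 kg·m²; I_B = (7.11)(0.196)² = 0.2731 kg·m².
Taking A's sense as positive: L = (0.7381)(2810) − (0.2731)(1820) = 1577 kg·m²·rpm.
Combined I = 0.7381 + 0.2731 = 1.011 kg·m².
ω_f = L / I = 1577 / 1.011 = 1559 rpm.

|ω_f| ≈ 1560 rpm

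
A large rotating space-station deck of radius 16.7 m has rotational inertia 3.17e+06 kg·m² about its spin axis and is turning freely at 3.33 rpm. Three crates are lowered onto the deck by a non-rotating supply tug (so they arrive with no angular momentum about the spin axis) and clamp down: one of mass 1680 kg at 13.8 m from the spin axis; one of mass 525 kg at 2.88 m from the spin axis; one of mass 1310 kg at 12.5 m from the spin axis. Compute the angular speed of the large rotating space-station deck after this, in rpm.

ω_f ≈ 2.85 rpm

No external torque acts about the spin axis; L_before = L_after.
Added inertia Σmr² = (1680)(13.8)² + (525)(2.88)² + (1310)(12.5)² = 5.290e+05 kg·m²; I_f = 3.170e+06 + 5.290e+05 = 3.699e+06 kg·m².
ω_f = I_p ω_i / I_f = (3.170e+06)(3.33) / 3.699e+06 = 2.854 rpm.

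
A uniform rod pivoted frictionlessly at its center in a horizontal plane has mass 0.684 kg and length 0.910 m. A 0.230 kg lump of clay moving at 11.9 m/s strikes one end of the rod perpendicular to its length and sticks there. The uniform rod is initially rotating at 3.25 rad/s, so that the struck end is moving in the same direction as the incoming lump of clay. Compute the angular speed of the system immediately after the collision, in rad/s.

|ω_f| ≈ 14.8 rad/s

About the pivot the impulsive forces during the collision are internal, so angular momentum about that axis is conserved.
I_p = (1/12)(0.684)(0.910)² = 0.04720 kg·m². Taking the sense of the lump of clay's angular momentum as positive, L_{lump} = m v R = (0.230)(11.9)(0.910/2) = 1.245 kg·m²/s.
L_i = +I_p ω_p + m v R = +(0.04720)(3.25) + 1.245 = 1.399 kg·m²/s.
After sticking, I_f = I_p + m R² = 0.04720 + (0.230)(0.910/2)² = 0.09482 kg·m².
ω_f = L_i / I_f = 1.399 / 0.09482 = 14.75 rad/s.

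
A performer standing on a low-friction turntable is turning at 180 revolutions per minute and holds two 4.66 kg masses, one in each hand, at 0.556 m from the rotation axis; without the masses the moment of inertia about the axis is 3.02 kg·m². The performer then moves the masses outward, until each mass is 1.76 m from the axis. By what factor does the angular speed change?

No external torque acts about the spin axis, so angular momentum is conserved.
I₁ = 3.02 + 2(4.66)(0.556)² = 5.901 kg·m²; I₂ = 3.02 + 2(4.66)(1.76)² = 31.89 kg·m².
ω₂/ω₁ = I₁/I₂ = 5.901 / 31.89 = 0.1850.

ω₂/ω₁ ≈ 0.185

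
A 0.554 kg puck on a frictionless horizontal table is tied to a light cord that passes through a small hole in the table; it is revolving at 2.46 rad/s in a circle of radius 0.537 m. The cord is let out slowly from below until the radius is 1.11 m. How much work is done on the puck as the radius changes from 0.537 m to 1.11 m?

W ≈ -0.370 J

No torque about the axis ⇒ m r₁² ω₁ = m r₂² ω₂.
ω₂ = ω₁ (r₁/r₂)² = (2.46)(0.537/1.11)² = 0.5758 rad/s.
W = ΔKE = ½m(v₂² − v₁²) = -0.3703 J.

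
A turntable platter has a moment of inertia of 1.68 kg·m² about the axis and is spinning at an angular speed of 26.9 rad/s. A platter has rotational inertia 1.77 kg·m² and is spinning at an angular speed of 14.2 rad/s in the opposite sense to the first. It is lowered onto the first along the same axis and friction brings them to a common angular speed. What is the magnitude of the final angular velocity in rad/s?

|ω_f| ≈ 5.81 rad/s

The coupling torques are internal; angular momentum about the shared axis is conserved.
Taking A's sense as positive: L = (1.680)(26.9) − (1.770)(14.2) = 20.06 kg·m²·rad/s.
Combined I = 1.680 + 1.770 = 3.450 kg·m².
ω_f = L / I = 20.06 / 3.450 = 5.814 rad/s.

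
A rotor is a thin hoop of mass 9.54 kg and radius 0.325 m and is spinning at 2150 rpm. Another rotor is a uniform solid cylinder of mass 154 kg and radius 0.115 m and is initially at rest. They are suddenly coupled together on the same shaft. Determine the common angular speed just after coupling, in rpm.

|ω_f| ≈ 1070 rpm

The coupling torques are internal; angular momentum about the shared axis is conserved.
Moments of inertia: I_A = (9.54)(0.325)² = 1.008 kg·m²; I_B = ½(154)(0.115)² = 1.018 kg·m².
Taking A's sense as positive: L = (1.008)(2150) = 2166 kg·m²·rpm.
Combined I = 1.008 + 1.018 = 2.026 kg·m².
ω_f = L / I = 2166 / 2.026 = 1069 rpm.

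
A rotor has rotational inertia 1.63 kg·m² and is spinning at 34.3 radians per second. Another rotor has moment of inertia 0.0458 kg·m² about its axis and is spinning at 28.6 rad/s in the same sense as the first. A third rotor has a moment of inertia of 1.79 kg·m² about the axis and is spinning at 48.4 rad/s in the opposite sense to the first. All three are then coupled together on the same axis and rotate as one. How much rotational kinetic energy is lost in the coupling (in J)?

ΔKE lost ≈ 2950 J

No external torque acts about the common axis, so total angular momentum is conserved.
Taking A's sense as positive: L = (1.630)(34.3) + (0.04580)(28.6) − (1.790)(48.4) = -29.42 kg·m²·rad/s.
Combined I = 1.630 + 0.04580 + 1.790 = 3.466 kg·m².
ω_f = L / I = -29.42 / 3.466 = -8.488 rad/s.
KE_i = ½ΣIω² = 3074 J; KE_f = ½(3.466)(8.488)² = 124.8 J.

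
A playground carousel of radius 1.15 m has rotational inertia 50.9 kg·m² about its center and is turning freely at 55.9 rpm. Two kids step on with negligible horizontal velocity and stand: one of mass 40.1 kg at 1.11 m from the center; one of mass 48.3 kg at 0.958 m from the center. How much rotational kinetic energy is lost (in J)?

The added mass arrives with no angular momentum about the center, and any external torque about the center is negligible, so the system's angular momentum is conserved.
Added inertia Σmr² = (40.1)(1.11)² + (48.3)(0.958)² = 93.74 kg·m²; I_f = 50.90 + 93.74 = 144.6 kg·m².
ω_f = I_p ω_i / I_f = (50.90)(55.9) / 144.6 = 19.67 rpm.
KE_i = ½(50.90)(5.854 rad/s)² = 872.1 J; KE_f = ½(144.6)(2.060)² = 306.9 J.

energy lost ≈ 565 J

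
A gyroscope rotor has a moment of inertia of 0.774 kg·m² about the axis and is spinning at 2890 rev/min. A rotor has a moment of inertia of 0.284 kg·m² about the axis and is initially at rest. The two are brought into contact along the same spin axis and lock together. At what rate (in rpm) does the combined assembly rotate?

|ω_f| ≈ 2110 rpm

The coupling torques are internal; angular momentum about the shared axis is conserved.
Taking A's sense as positive: L = (0.7740)(2890) = 2237 kg·m²·rpm.
Combined I = 0.7740 + 0.2840 = 1.058 kg·m².
ω_f = L / I = 2237 / 1.058 = 2114 rpm.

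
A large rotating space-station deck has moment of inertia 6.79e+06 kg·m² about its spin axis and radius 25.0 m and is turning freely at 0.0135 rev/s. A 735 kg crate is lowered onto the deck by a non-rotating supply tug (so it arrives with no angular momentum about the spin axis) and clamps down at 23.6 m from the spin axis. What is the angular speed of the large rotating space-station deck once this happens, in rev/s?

ω_f ≈ 0.0127 rev/s

The added mass arrives with no angular momentum about the spin axis, and any external torque about the spin axis is negligible, so the system's angular momentum is conserved.
Added inertia Σmr² = (735)(23.6)² = 4.094e+05 kg·m²; I_f = 6.790e+06 + 4.094e+05 = 7.199e+06 kg·m².
ω_f = I_p ω_i / I_f = (6.790e+06)(0.0135) / 7.199e+06 = 0.01273 rev/s.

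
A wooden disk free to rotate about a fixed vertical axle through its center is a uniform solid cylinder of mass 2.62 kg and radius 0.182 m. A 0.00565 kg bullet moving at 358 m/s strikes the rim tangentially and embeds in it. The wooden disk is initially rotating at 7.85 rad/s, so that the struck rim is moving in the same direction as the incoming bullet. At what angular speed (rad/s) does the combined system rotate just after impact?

The axle reaction passes through the axle and exerts no torque about it; angular momentum about the axle is conserved through the impact.
I_p = ½(2.62)(0.182)² = 0.04339 kg·m². Taking the sense of the bullet's angular momentum as positive, L_{bullet} = m v R = (0.00565)(358)(0.182) = 0.3681 kg·m²/s.
L_i = +I_p ω_p + m v R = +(0.04339)(7.85) + 0.3681 = 0.7088 kg·m²/s.
After sticking, I_f = I_p + m R² = 0.04339 + (0.00565)(0.182)² = 0.04358 kg·m².
ω_f = L_i / I_f = 0.7088 / 0.04358 = 16.26 rad/s.

|ω_f| ≈ 16.3 rad/s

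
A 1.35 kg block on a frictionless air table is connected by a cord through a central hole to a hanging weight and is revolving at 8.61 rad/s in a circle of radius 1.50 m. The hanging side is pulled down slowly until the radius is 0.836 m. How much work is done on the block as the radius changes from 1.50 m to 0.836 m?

No torque about the axis ⇒ m r₁² ω₁ = m r₂² ω₂.
ω₂ = ω₁ (r₁/r₂)² = (8.61)(1.50/0.836)² = 27.72 rad/s.
W = ΔKE = ½m(v₂² − v₁²) = 249.9 J.

W ≈ 250 J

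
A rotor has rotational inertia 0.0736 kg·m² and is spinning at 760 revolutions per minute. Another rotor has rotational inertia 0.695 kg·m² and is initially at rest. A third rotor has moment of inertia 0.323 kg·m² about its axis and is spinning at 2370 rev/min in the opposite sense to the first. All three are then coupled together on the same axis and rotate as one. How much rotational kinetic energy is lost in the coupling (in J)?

The coupling torques are internal; angular momentum about the shared axis is conserved.
Taking A's sense as positive: L = (0.07360)(760) − (0.3230)(2370) = -709.6 kg·m²·rpm.
Combined I = 0.07360 + 0.6950 + 0.3230 = 1.092 kg·m².
ω_f = L / I = -709.6 / 1.092 = -650.0 rpm.
KE_i = ½ΣIω² = 10180 J; KE_f = ½(1.092)(68.07)² = 2529 J.

ΔKE lost ≈ 7650 J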